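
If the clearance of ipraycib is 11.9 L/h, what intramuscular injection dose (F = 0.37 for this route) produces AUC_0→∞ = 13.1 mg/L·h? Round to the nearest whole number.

Dose = 421 mg

Dose = CL × AUC_0→∞ / F
     = 11.9 × 13.1 / 0.37 = 421.324 mg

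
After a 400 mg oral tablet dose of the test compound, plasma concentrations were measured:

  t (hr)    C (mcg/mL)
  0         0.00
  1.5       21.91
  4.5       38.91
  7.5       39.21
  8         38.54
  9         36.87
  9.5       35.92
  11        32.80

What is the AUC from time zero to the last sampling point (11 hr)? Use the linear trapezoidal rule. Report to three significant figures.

AUC = 352 mcg/mL·hr

Trapezoidal AUC_0→11:
  [0→1.5]: (0.00+21.91)/2 × 1.5 = 16.4325
  [1.5→4.5]: (21.91+38.91)/2 × 3 = 91.23
  [4.5→7.5]: (38.91+39.21)/2 × 3 = 117.18
  [7.5→8]: (39.21+38.54)/2 × 0.5 = 19.4375
  [8→9]: (38.54+36.87)/2 × 1 = 37.705
  [9→9.5]: (36.87+35.92)/2 × 0.5 = 18.1975
  [9.5→11]: (35.92+32.80)/2 × 1.5 = 51.54
  Sum = 351.7225 mcg/mL·hr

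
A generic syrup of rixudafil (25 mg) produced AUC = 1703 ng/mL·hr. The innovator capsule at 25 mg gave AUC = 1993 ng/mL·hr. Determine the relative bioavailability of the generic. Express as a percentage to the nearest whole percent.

F_rel = 85%

F_rel = (AUC_test/D_test) / (AUC_ref/D_ref)
      = (1703/25) / (1993/25)
      = 68.12 / 79.72 = 0.8545 = 85.45%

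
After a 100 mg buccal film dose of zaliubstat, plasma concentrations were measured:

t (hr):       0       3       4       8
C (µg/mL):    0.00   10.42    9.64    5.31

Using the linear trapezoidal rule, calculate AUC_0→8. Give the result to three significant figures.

Trapezoidal AUC_0→8:
  [0→3]: (0.00+10.42)/2 × 3 = 15.63
  [3→4]: (10.42+9.64)/2 × 1 = 10.03
  [4→8]: (9.64+5.31)/2 × 4 = 29.9
  Sum = 55.56 µg/mL·hr

AUC = 55.6 µg/mL·hr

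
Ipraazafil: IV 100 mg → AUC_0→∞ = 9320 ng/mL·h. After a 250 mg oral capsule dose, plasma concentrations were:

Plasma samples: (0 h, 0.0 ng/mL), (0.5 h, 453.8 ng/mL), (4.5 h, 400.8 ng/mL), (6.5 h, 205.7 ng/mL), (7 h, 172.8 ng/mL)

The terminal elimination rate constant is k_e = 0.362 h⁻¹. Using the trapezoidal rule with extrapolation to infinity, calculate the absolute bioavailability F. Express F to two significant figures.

Trapezoidal AUC_0→7 (oral capsule):
  [0→0.5]: (0.0+453.8)/2 × 0.5 = 113.45
  [0.5→4.5]: (453.8+400.8)/2 × 4 = 1709.2
  [4.5→6.5]: (400.8+205.7)/2 × 2 = 606.5
  [6.5→7]: (205.7+172.8)/2 × 0.5 = 94.625
  Sum = 2523.775 ng/mL·h
Tail: C_last/k_e = 172.8/0.362 = 477.348
AUC_0→∞ (oral capsule) = 2523.775 + 477.348 = 3001.123 ng/mL·h
F = (AUC_ev/D_ev)/(AUC_iv/D_iv) = (3001.123/250)/(9320/100) = 12.004492/93.2 = 0.1288

F = 0.13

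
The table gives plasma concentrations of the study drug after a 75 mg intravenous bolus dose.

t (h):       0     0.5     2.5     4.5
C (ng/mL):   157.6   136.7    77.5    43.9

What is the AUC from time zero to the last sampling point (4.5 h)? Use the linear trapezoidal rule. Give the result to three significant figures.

Trapezoidal AUC_0→4.5:
  [0→0.5]: (157.6+136.7)/2 × 0.5 = 73.575
  [0.5→2.5]: (136.7+77.5)/2 × 2 = 214.2
  [2.5→4.5]: (77.5+43.9)/2 × 2 = 121.4
  Sum = 409.175 ng/mL·h

AUC = 409 ng/mL·h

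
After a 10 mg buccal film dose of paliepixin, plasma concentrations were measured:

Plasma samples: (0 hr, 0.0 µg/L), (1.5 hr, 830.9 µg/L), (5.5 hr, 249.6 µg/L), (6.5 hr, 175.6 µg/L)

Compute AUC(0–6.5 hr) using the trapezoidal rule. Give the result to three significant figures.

AUC = 3000 µg/L·hr

Trapezoidal AUC_0→6.5:
  [0→1.5]: (0.0+830.9)/2 × 1.5 = 623.175
  [1.5→5.5]: (830.9+249.6)/2 × 4 = 2161.0
  [5.5→6.5]: (249.6+175.6)/2 × 1 = 212.6
  Sum = 2996.775 µg/L·hr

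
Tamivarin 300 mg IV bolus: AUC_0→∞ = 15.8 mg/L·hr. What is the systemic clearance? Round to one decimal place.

CL = 19.0 L/hr

CL = Dose_iv / AUC_0→∞
   = 300 / 15.8 = 18.9873 L/hr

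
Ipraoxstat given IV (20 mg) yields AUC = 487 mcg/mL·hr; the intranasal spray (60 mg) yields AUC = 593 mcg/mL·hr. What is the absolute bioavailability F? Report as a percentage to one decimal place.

F = (AUC_ev / D_ev) / (AUC_iv / D_iv)
  = (593/60) / (487/20)
  = 9.88333 / 24.35 = 0.4059
  = 40.59%

F = 40.6%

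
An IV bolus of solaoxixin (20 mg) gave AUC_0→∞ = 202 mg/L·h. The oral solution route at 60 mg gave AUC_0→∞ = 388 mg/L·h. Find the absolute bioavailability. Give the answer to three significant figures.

F = (AUC_ev / D_ev) / (AUC_iv / D_iv)
  = (388/60) / (202/20)
  = 6.46667 / 10.1 = 0.6403

F = 0.640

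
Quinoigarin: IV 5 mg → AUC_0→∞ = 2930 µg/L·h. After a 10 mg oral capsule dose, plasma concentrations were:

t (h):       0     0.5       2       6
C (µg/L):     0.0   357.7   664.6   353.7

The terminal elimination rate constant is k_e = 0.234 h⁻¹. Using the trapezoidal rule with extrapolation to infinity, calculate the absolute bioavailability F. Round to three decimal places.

F = 0.752

Trapezoidal AUC_0→6 (oral capsule):
  [0→0.5]: (0.0+357.7)/2 × 0.5 = 89.425
  [0.5→2]: (357.7+664.6)/2 × 1.5 = 766.725
  [2→6]: (664.6+353.7)/2 × 4 = 2036.6
  Sum = 2892.75 µg/L·h
Tail: C_last/k_e = 353.7/0.234 = 1511.538
AUC_0→∞ (oral capsule) = 2892.75 + 1511.538 = 4404.288 µg/L·h
F = (AUC_ev/D_ev)/(AUC_iv/D_iv) = (4404.288/10)/(2930/5) = 440.4288/586 = 0.7516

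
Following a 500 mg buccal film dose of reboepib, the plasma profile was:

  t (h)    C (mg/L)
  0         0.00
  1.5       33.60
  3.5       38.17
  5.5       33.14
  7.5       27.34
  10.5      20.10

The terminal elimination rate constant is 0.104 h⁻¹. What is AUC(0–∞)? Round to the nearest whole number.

AUC = 493 mg/L·h

Trapezoidal AUC_0→10.5:
  [0→1.5]: (0.00+33.60)/2 × 1.5 = 25.2
  [1.5→3.5]: (33.60+38.17)/2 × 2 = 71.77
  [3.5→5.5]: (38.17+33.14)/2 × 2 = 71.31
  [5.5→7.5]: (33.14+27.34)/2 × 2 = 60.48
  [7.5→10.5]: (27.34+20.10)/2 × 3 = 71.16
  Sum = 299.92 mg/L·h
Extrapolated tail: C_last / k_e = 20.10 / 0.104 = 193.269
AUC_0→∞ = 299.92 + 193.269 = 493.189 mg/L·h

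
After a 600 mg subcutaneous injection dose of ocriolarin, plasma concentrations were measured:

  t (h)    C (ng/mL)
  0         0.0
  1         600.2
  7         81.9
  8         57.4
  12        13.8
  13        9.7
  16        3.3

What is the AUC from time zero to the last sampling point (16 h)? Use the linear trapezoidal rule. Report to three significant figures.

Trapezoidal AUC_0→16:
  [0→1]: (0.0+600.2)/2 × 1 = 300.1
  [1→7]: (600.2+81.9)/2 × 6 = 2046.3
  [7→8]: (81.9+57.4)/2 × 1 = 69.65
  [8→12]: (57.4+13.8)/2 × 4 = 142.4
  [12→13]: (13.8+9.7)/2 × 1 = 11.75
  [13→16]: (9.7+3.3)/2 × 3 = 19.5
  Sum = 2589.7 ng/mL·h

AUC = 2590 ng/mL·h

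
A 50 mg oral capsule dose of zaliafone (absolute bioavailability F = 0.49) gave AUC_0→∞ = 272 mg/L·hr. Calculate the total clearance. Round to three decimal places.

CL = 0.090 L/hr

CL = F × Dose / AUC_0→∞
   = 0.49 × 50 / 272 = 0.0900735 L/hr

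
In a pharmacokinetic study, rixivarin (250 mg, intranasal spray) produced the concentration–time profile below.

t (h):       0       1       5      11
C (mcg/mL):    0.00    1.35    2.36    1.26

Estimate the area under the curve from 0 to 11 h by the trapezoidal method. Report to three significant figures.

AUC = 19.0 mcg/mL·h

Trapezoidal AUC_0→11:
  [0→1]: (0.00+1.35)/2 × 1 = 0.675
  [1→5]: (1.35+2.36)/2 × 4 = 7.42
  [5→11]: (2.36+1.26)/2 × 6 = 10.86
  Sum = 18.955 mcg/mL·h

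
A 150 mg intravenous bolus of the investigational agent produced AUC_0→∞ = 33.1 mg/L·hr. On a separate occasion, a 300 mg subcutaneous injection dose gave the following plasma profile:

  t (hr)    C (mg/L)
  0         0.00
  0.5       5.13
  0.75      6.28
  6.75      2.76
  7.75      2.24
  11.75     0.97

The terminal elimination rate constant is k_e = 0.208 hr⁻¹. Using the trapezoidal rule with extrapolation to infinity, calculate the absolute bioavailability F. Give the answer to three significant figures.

Trapezoidal AUC_0→11.75 (subcutaneous injection):
  [0→0.5]: (0.00+5.13)/2 × 0.5 = 1.2825
  [0.5→0.75]: (5.13+6.28)/2 × 0.25 = 1.42625
  [0.75→6.75]: (6.28+2.76)/2 × 6 = 27.12
  [6.75→7.75]: (2.76+2.24)/2 × 1 = 2.5
  [7.75→11.75]: (2.24+0.97)/2 × 4 = 6.42
  Sum = 38.74875 mg/L·hr
Tail: C_last/k_e = 0.97/0.208 = 4.663
AUC_0→∞ (subcutaneous injection) = 38.74875 + 4.663 = 43.41175 mg/L·hr
F = (AUC_ev/D_ev)/(AUC_iv/D_iv) = (43.41175/300)/(33.1/150) = 0.144706/0.220667 = 0.6558

F = 0.656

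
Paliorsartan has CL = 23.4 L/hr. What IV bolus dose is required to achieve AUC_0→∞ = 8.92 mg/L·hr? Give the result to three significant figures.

Dose = 209 mg

Dose_iv = CL × AUC_0→∞
     = 23.4 × 8.92 = 208.728 mg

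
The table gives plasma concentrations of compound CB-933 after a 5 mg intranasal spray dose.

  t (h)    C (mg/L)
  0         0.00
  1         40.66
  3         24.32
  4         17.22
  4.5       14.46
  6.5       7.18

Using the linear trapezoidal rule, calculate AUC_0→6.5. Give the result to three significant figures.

Trapezoidal AUC_0→6.5:
  [0→1]: (0.00+40.66)/2 × 1 = 20.33
  [1→3]: (40.66+24.32)/2 × 2 = 64.98
  [3→4]: (24.32+17.22)/2 × 1 = 20.77
  [4→4.5]: (17.22+14.46)/2 × 0.5 = 7.92
  [4.5→6.5]: (14.46+7.18)/2 × 2 = 21.64
  Sum = 135.64 mg/L·h

AUC = 136 mg/L·h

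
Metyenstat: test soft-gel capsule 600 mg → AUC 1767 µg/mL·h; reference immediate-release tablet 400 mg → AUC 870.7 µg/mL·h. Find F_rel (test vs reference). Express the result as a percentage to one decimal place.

F_rel = 135.3%

F_rel = (AUC_test/D_test) / (AUC_ref/D_ref)
      = (1767/600) / (870.7/400)
      = 2.945 / 2.17675 = 1.3529 = 135.29%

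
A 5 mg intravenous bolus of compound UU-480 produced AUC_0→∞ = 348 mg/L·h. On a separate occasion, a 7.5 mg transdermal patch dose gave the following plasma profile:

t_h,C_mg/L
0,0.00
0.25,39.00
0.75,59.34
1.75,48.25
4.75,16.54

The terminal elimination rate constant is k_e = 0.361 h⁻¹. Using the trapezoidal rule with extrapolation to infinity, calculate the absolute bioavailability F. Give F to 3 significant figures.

F = 0.433

Trapezoidal AUC_0→4.75 (transdermal patch):
  [0→0.25]: (0.00+39.00)/2 × 0.25 = 4.875
  [0.25→0.75]: (39.00+59.34)/2 × 0.5 = 24.585
  [0.75→1.75]: (59.34+48.25)/2 × 1 = 53.795
  [1.75→4.75]: (48.25+16.54)/2 × 3 = 97.185
  Sum = 180.44 mg/L·h
Tail: C_last/k_e = 16.54/0.361 = 45.817
AUC_0→∞ (transdermal patch) = 180.44 + 45.817 = 226.257 mg/L·h
F = (AUC_ev/D_ev)/(AUC_iv/D_iv) = (226.257/7.5)/(348/5) = 30.1676/69.6 = 0.4334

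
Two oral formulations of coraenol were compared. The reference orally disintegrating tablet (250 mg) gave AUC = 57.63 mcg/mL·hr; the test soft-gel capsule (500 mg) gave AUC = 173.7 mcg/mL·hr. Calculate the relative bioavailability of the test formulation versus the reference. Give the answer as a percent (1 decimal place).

F_rel = 150.7%

F_rel = (AUC_test/D_test) / (AUC_ref/D_ref)
      = (173.7/500) / (57.63/250)
      = 0.3474 / 0.23052 = 1.5070 = 150.70%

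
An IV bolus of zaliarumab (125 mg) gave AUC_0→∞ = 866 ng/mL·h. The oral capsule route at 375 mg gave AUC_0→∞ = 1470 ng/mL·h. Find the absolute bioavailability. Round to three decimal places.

F = 0.566

F = (AUC_ev / D_ev) / (AUC_iv / D_iv)
  = (1470/375) / (866/125)
  = 3.92 / 6.928 = 0.5658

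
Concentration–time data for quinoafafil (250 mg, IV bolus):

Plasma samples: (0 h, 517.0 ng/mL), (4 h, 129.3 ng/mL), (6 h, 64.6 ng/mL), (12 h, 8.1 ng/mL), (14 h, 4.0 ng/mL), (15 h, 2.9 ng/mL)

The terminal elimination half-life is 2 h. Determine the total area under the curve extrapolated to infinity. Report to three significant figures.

AUC = 1730 ng/mL·h

Trapezoidal AUC_0→15:
  [0→4]: (517.0+129.3)/2 × 4 = 1292.6
  [4→6]: (129.3+64.6)/2 × 2 = 193.9
  [6→12]: (64.6+8.1)/2 × 6 = 218.1
  [12→14]: (8.1+4.0)/2 × 2 = 12.1
  [14→15]: (4.0+2.9)/2 × 1 = 3.45
  Sum = 1720.15 ng/mL·h
k_e = ln2 / t½ = 0.693147 / 2 = 0.3466 h^-1
Extrapolated tail: C_last / k_e = 2.9 / 0.3466 = 8.367
AUC_0→∞ = 1720.15 + 8.367 = 1728.517 ng/mL·h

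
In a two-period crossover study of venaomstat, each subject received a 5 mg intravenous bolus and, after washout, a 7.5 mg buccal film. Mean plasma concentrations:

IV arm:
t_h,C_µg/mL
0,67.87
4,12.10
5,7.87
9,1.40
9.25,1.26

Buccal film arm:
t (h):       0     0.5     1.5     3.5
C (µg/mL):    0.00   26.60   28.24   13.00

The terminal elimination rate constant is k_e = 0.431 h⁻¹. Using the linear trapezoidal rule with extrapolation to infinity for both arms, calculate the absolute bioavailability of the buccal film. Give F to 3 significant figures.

Trapezoidal AUC_0→9.25 (IV):
  [0→4]: (67.87+12.10)/2 × 4 = 159.94
  [4→5]: (12.10+7.87)/2 × 1 = 9.985
  [5→9]: (7.87+1.40)/2 × 4 = 18.54
  [9→9.25]: (1.40+1.26)/2 × 0.25 = 0.3325
  Sum = 188.7975 µg/mL·h
IV tail: 1.26/0.431 = 2.923; AUC_iv,0→∞ = 188.7975 + 2.923 = 191.7205 µg/mL·h
Trapezoidal AUC_0→3.5 (buccal film):
  [0→0.5]: (0.00+26.60)/2 × 0.5 = 6.65
  [0.5→1.5]: (26.60+28.24)/2 × 1 = 27.42
  [1.5→3.5]: (28.24+13.00)/2 × 2 = 41.24
  Sum = 75.31 µg/mL·h
buccal film tail: 13.00/0.431 = 30.162; AUC_ev,0→∞ = 75.31 + 30.162 = 105.472 µg/mL·h
F = (AUC_ev/D_ev)/(AUC_iv/D_iv) = (105.472/7.5)/(191.7205/5) = 14.0629/38.3441 = 0.3668

F = 0.367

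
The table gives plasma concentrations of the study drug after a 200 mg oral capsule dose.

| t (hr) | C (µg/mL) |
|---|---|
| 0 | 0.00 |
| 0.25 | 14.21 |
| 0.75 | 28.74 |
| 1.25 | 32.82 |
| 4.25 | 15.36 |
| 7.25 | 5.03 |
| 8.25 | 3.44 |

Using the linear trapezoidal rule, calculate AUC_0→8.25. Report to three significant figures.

Trapezoidal AUC_0→8.25:
  [0→0.25]: (0.00+14.21)/2 × 0.25 = 1.77625
  [0.25→0.75]: (14.21+28.74)/2 × 0.5 = 10.7375
  [0.75→1.25]: (28.74+32.82)/2 × 0.5 = 15.39
  [1.25→4.25]: (32.82+15.36)/2 × 3 = 72.27
  [4.25→7.25]: (15.36+5.03)/2 × 3 = 30.585
  [7.25→8.25]: (5.03+3.44)/2 × 1 = 4.235
  Sum = 134.99375 µg/mL·hr

AUC = 135 µg/mL·hr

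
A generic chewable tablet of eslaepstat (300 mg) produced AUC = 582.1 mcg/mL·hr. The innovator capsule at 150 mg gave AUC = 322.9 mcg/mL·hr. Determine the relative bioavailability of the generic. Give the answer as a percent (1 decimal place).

F_rel = 90.1%

F_rel = (AUC_test/D_test) / (AUC_ref/D_ref)
      = (582.1/300) / (322.9/150)
      = 1.94033 / 2.15267 = 0.9014 = 90.14%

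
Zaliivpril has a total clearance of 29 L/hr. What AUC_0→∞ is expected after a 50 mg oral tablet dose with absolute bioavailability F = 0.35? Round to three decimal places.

AUC = 0.603 mg/L·hr

AUC_0→∞ = F × Dose / CL
        = 0.35 × 50 / 29 = 0.603448 mg/L·hr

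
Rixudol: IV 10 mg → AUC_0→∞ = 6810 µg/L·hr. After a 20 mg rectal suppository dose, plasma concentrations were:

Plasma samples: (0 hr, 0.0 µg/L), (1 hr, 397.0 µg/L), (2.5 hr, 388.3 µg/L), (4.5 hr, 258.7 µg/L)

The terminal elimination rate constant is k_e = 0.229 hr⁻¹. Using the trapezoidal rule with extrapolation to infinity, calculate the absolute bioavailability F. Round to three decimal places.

F = 0.188

Trapezoidal AUC_0→4.5 (rectal suppository):
  [0→1]: (0.0+397.0)/2 × 1 = 198.5
  [1→2.5]: (397.0+388.3)/2 × 1.5 = 588.975
  [2.5→4.5]: (388.3+258.7)/2 × 2 = 647.0
  Sum = 1434.475 µg/L·hr
Tail: C_last/k_e = 258.7/0.229 = 1129.694
AUC_0→∞ (rectal suppository) = 1434.475 + 1129.694 = 2564.169 µg/L·hr
F = (AUC_ev/D_ev)/(AUC_iv/D_iv) = (2564.169/20)/(6810/10) = 128.20845/681 = 0.1883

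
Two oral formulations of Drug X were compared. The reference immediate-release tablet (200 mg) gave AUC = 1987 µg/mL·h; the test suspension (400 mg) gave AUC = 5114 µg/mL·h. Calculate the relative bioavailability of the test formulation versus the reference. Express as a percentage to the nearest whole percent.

F_rel = 129%

F_rel = (AUC_test/D_test) / (AUC_ref/D_ref)
      = (5114/400) / (1987/200)
      = 12.785 / 9.935 = 1.2869 = 128.69%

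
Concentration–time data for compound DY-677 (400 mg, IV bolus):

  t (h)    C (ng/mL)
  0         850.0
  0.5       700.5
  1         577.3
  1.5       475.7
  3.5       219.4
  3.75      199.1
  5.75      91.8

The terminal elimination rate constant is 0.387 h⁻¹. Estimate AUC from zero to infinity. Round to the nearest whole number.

Trapezoidal AUC_0→5.75:
  [0→0.5]: (850.0+700.5)/2 × 0.5 = 387.625
  [0.5→1]: (700.5+577.3)/2 × 0.5 = 319.45
  [1→1.5]: (577.3+475.7)/2 × 0.5 = 263.25
  [1.5→3.5]: (475.7+219.4)/2 × 2 = 695.1
  [3.5→3.75]: (219.4+199.1)/2 × 0.25 = 52.3125
  [3.75→5.75]: (199.1+91.8)/2 × 2 = 290.9
  Sum = 2008.6375 ng/mL·h
Extrapolated tail: C_last / k_e = 91.8 / 0.387 = 237.209
AUC_0→∞ = 2008.6375 + 237.209 = 2245.8465 ng/mL·h

AUC = 2246 ng/mL·h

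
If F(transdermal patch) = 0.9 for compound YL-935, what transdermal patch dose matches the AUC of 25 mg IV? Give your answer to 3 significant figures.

For equal systemic exposure: F × D_ev = D_iv
D_ev = D_iv / F = 25 / 0.9 = 27.7778 mg

D_transdermal = 27.8 mg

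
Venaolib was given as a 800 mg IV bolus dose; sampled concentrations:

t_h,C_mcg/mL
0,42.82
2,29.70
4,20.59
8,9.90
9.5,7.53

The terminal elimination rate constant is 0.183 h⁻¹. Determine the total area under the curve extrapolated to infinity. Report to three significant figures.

Trapezoidal AUC_0→9.5:
  [0→2]: (42.82+29.70)/2 × 2 = 72.52
  [2→4]: (29.70+20.59)/2 × 2 = 50.29
  [4→8]: (20.59+9.90)/2 × 4 = 60.98
  [8→9.5]: (9.90+7.53)/2 × 1.5 = 13.0725
  Sum = 196.8625 mcg/mL·h
Extrapolated tail: C_last / k_e = 7.53 / 0.183 = 41.148
AUC_0→∞ = 196.8625 + 41.148 = 238.0105 mcg/mL·h

AUC = 238 mcg/mL·h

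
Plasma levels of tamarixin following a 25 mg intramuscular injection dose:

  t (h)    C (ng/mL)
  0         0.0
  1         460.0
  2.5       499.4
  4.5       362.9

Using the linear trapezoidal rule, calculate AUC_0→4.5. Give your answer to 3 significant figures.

Trapezoidal AUC_0→4.5:
  [0→1]: (0.0+460.0)/2 × 1 = 230.0
  [1→2.5]: (460.0+499.4)/2 × 1.5 = 719.55
  [2.5→4.5]: (499.4+362.9)/2 × 2 = 862.3
  Sum = 1811.85 ng/mL·h

AUC = 1810 ng/mL·h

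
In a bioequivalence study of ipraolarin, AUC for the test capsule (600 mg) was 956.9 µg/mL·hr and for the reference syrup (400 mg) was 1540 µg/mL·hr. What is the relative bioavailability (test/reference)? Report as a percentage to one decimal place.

F_rel = 41.4%

F_rel = (AUC_test/D_test) / (AUC_ref/D_ref)
      = (956.9/600) / (1540/400)
      = 1.59483 / 3.85 = 0.4142 = 41.42%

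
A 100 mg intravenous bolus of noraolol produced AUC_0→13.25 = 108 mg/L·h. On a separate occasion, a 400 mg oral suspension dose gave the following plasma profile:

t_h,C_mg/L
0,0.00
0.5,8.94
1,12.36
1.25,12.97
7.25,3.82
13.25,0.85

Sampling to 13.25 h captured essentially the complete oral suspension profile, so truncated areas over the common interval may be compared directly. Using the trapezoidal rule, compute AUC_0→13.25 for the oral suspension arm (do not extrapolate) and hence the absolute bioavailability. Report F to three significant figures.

F = 0.174

Trapezoidal AUC_0→13.25 (oral suspension):
  [0→0.5]: (0.00+8.94)/2 × 0.5 = 2.235
  [0.5→1]: (8.94+12.36)/2 × 0.5 = 5.325
  [1→1.25]: (12.36+12.97)/2 × 0.25 = 3.16625
  [1.25→7.25]: (12.97+3.82)/2 × 6 = 50.37
  [7.25→13.25]: (3.82+0.85)/2 × 6 = 14.01
  Sum = 75.10625 mg/L·h
F = (AUC_ev/D_ev)/(AUC_iv/D_iv) = (75.10625/400)/(108/100) = 0.187766/1.08 = 0.1739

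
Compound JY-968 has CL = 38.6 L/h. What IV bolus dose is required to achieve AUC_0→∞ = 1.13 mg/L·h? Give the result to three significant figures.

Dose_iv = CL × AUC_0→∞
     = 38.6 × 1.13 = 43.618 mg

Dose = 43.6 mg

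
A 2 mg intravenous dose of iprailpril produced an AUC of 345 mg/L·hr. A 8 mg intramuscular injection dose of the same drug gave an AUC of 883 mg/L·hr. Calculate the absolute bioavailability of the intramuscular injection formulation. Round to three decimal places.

F = (AUC_ev / D_ev) / (AUC_iv / D_iv)
  = (883/8) / (345/2)
  = 110.375 / 172.5 = 0.6399

F = 0.640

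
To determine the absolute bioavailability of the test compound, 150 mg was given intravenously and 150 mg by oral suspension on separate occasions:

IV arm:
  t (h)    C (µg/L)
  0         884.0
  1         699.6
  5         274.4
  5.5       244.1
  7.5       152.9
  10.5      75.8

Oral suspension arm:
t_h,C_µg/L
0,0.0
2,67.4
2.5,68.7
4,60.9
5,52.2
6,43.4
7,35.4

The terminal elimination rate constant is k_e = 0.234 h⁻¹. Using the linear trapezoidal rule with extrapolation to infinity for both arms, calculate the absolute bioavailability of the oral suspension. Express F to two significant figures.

F = 0.13

Trapezoidal AUC_0→10.5 (IV):
  [0→1]: (884.0+699.6)/2 × 1 = 791.8
  [1→5]: (699.6+274.4)/2 × 4 = 1948.0
  [5→5.5]: (274.4+244.1)/2 × 0.5 = 129.625
  [5.5→7.5]: (244.1+152.9)/2 × 2 = 397.0
  [7.5→10.5]: (152.9+75.8)/2 × 3 = 343.05
  Sum = 3609.475 µg/L·h
IV tail: 75.8/0.234 = 323.932; AUC_iv,0→∞ = 3609.475 + 323.932 = 3933.407 µg/L·h
Trapezoidal AUC_0→7 (oral suspension):
  [0→2]: (0.0+67.4)/2 × 2 = 67.4
  [2→2.5]: (67.4+68.7)/2 × 0.5 = 34.025
  [2.5→4]: (68.7+60.9)/2 × 1.5 = 97.2
  [4→5]: (60.9+52.2)/2 × 1 = 56.55
  [5→6]: (52.2+43.4)/2 × 1 = 47.8
  [6→7]: (43.4+35.4)/2 × 1 = 39.4
  Sum = 342.375 µg/L·h
oral suspension tail: 35.4/0.234 = 151.282; AUC_ev,0→∞ = 342.375 + 151.282 = 493.657 µg/L·h
F = (AUC_ev/D_ev)/(AUC_iv/D_iv) = (493.657/150)/(3933.407/150) = 3.29105/26.2227 = 0.1255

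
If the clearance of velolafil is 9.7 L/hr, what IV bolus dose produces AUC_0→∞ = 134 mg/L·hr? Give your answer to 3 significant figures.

Dose = 1300 mg

Dose_iv = CL × AUC_0→∞
     = 9.7 × 134 = 1299.8 mg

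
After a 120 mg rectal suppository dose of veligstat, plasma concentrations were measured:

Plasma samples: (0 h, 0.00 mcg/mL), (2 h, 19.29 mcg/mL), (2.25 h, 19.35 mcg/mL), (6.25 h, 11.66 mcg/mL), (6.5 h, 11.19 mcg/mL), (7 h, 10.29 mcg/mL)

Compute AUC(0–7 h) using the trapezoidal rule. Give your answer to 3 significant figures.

Trapezoidal AUC_0→7:
  [0→2]: (0.00+19.29)/2 × 2 = 19.29
  [2→2.25]: (19.29+19.35)/2 × 0.25 = 4.83
  [2.25→6.25]: (19.35+11.66)/2 × 4 = 62.02
  [6.25→6.5]: (11.66+11.19)/2 × 0.25 = 2.85625
  [6.5→7]: (11.19+10.29)/2 × 0.5 = 5.37
  Sum = 94.36625 mcg/mL·h

AUC = 94.4 mcg/mL·h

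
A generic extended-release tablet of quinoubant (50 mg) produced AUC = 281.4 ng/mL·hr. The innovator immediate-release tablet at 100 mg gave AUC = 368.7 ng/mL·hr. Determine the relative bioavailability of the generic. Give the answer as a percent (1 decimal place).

F_rel = (AUC_test/D_test) / (AUC_ref/D_ref)
      = (281.4/50) / (368.7/100)
      = 5.628 / 3.687 = 1.5264 = 152.64%

F_rel = 152.6%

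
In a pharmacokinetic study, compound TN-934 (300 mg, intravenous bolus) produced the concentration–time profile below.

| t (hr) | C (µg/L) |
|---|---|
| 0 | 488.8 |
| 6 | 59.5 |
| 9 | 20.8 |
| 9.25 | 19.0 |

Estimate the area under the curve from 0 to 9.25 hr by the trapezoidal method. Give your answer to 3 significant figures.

Trapezoidal AUC_0→9.25:
  [0→6]: (488.8+59.5)/2 × 6 = 1644.9
  [6→9]: (59.5+20.8)/2 × 3 = 120.45
  [9→9.25]: (20.8+19.0)/2 × 0.25 = 4.975
  Sum = 1770.325 µg/L·hr

AUC = 1770 µg/L·hr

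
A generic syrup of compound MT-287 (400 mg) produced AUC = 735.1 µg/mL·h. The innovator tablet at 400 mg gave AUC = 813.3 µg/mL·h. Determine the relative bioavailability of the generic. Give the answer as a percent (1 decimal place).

F_rel = 90.4%

F_rel = (AUC_test/D_test) / (AUC_ref/D_ref)
      = (735.1/400) / (813.3/400)
      = 1.83775 / 2.03325 = 0.9038 = 90.38%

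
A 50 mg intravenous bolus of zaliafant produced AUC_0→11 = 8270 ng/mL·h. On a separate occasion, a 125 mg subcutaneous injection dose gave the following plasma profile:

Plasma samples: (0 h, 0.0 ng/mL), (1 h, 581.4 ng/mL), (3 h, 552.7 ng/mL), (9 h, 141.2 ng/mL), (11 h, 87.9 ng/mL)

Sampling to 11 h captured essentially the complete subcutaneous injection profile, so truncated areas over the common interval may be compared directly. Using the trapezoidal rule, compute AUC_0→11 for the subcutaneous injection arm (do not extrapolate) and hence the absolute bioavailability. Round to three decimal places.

F = 0.181

Trapezoidal AUC_0→11 (subcutaneous injection):
  [0→1]: (0.0+581.4)/2 × 1 = 290.7
  [1→3]: (581.4+552.7)/2 × 2 = 1134.1
  [3→9]: (552.7+141.2)/2 × 6 = 2081.7
  [9→11]: (141.2+87.9)/2 × 2 = 229.1
  Sum = 3735.6 ng/mL·h
F = (AUC_ev/D_ev)/(AUC_iv/D_iv) = (3735.6/125)/(8270/50) = 29.8848/165.4 = 0.1807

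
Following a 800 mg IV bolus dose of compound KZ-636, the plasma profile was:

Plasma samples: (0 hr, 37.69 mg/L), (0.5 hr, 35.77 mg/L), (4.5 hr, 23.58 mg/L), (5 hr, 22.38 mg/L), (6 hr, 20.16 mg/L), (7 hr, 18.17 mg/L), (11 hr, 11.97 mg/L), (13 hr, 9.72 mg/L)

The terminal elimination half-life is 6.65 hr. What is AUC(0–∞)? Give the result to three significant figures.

AUC = 364 mg/L·hr

Trapezoidal AUC_0→13:
  [0→0.5]: (37.69+35.77)/2 × 0.5 = 18.365
  [0.5→4.5]: (35.77+23.58)/2 × 4 = 118.7
  [4.5→5]: (23.58+22.38)/2 × 0.5 = 11.49
  [5→6]: (22.38+20.16)/2 × 1 = 21.27
  [6→7]: (20.16+18.17)/2 × 1 = 19.165
  [7→11]: (18.17+11.97)/2 × 4 = 60.28
  [11→13]: (11.97+9.72)/2 × 2 = 21.69
  Sum = 270.96 mg/L·hr
k_e = ln2 / t½ = 0.693147 / 6.65 = 0.1042 hr^-1
Extrapolated tail: C_last / k_e = 9.72 / 0.1042 = 93.282
AUC_0→∞ = 270.96 + 93.282 = 364.242 mg/L·hr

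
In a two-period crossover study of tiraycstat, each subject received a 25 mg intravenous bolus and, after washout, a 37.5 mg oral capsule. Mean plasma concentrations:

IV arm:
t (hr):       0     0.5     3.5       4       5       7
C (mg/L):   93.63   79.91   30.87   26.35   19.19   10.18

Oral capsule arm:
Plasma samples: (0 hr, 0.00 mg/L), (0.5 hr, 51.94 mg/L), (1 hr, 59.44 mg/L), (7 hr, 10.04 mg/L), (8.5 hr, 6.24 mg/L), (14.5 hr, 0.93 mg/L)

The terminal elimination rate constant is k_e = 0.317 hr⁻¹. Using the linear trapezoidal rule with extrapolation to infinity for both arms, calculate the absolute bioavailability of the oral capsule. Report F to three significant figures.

Trapezoidal AUC_0→7 (IV):
  [0→0.5]: (93.63+79.91)/2 × 0.5 = 43.385
  [0.5→3.5]: (79.91+30.87)/2 × 3 = 166.17
  [3.5→4]: (30.87+26.35)/2 × 0.5 = 14.305
  [4→5]: (26.35+19.19)/2 × 1 = 22.77
  [5→7]: (19.19+10.18)/2 × 2 = 29.37
  Sum = 276.0 mg/L·hr
IV tail: 10.18/0.317 = 32.114; AUC_iv,0→∞ = 276.0 + 32.114 = 308.114 mg/L·hr
Trapezoidal AUC_0→14.5 (oral capsule):
  [0→0.5]: (0.00+51.94)/2 × 0.5 = 12.985
  [0.5→1]: (51.94+59.44)/2 × 0.5 = 27.845
  [1→7]: (59.44+10.04)/2 × 6 = 208.44
  [7→8.5]: (10.04+6.24)/2 × 1.5 = 12.21
  [8.5→14.5]: (6.24+0.93)/2 × 6 = 21.51
  Sum = 282.99 mg/L·hr
oral capsule tail: 0.93/0.317 = 2.934; AUC_ev,0→∞ = 282.99 + 2.934 = 285.924 mg/L·hr
F = (AUC_ev/D_ev)/(AUC_iv/D_iv) = (285.924/37.5)/(308.114/25) = 7.62464/12.32456 = 0.6187

F = 0.619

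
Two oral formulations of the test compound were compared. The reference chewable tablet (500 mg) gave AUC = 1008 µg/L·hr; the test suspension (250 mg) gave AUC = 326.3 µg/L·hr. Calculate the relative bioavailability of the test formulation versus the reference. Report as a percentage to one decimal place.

F_rel = 64.7%

F_rel = (AUC_test/D_test) / (AUC_ref/D_ref)
      = (326.3/250) / (1008/500)
      = 1.3052 / 2.016 = 0.6474 = 64.74%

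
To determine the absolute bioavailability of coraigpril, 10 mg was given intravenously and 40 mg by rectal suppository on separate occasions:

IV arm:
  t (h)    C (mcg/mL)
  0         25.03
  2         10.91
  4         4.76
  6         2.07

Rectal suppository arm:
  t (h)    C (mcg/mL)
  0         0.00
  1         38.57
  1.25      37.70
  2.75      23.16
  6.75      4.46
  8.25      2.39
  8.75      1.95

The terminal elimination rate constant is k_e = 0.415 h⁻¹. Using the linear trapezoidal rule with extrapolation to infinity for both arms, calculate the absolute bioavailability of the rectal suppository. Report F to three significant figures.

Trapezoidal AUC_0→6 (IV):
  [0→2]: (25.03+10.91)/2 × 2 = 35.94
  [2→4]: (10.91+4.76)/2 × 2 = 15.67
  [4→6]: (4.76+2.07)/2 × 2 = 6.83
  Sum = 58.44 mcg/mL·h
IV tail: 2.07/0.415 = 4.988; AUC_iv,0→∞ = 58.44 + 4.988 = 63.428 mcg/mL·h
Trapezoidal AUC_0→8.75 (rectal suppository):
  [0→1]: (0.00+38.57)/2 × 1 = 19.285
  [1→1.25]: (38.57+37.70)/2 × 0.25 = 9.53375
  [1.25→2.75]: (37.70+23.16)/2 × 1.5 = 45.645
  [2.75→6.75]: (23.16+4.46)/2 × 4 = 55.24
  [6.75→8.25]: (4.46+2.39)/2 × 1.5 = 5.1375
  [8.25→8.75]: (2.39+1.95)/2 × 0.5 = 1.085
  Sum = 135.92625 mcg/mL·h
rectal suppository tail: 1.95/0.415 = 4.699; AUC_ev,0→∞ = 135.92625 + 4.699 = 140.62525 mcg/mL·h
F = (AUC_ev/D_ev)/(AUC_iv/D_iv) = (140.62525/40)/(63.428/10) = 3.51563/6.3428 = 0.5543

F = 0.554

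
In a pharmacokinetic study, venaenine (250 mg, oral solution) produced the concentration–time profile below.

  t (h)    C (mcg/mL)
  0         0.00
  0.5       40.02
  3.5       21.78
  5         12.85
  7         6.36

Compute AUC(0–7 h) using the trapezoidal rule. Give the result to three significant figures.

Trapezoidal AUC_0→7:
  [0→0.5]: (0.00+40.02)/2 × 0.5 = 10.005
  [0.5→3.5]: (40.02+21.78)/2 × 3 = 92.7
  [3.5→5]: (21.78+12.85)/2 × 1.5 = 25.9725
  [5→7]: (12.85+6.36)/2 × 2 = 19.21
  Sum = 147.8875 mcg/mL·h

AUC = 148 mcg/mL·h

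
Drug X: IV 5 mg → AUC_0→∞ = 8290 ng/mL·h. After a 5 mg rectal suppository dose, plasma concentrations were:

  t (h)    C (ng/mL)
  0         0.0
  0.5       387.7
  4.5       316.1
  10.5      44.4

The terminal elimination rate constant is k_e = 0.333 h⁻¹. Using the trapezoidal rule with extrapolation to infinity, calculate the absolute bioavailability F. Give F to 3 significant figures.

F = 0.328

Trapezoidal AUC_0→10.5 (rectal suppository):
  [0→0.5]: (0.0+387.7)/2 × 0.5 = 96.925
  [0.5→4.5]: (387.7+316.1)/2 × 4 = 1407.6
  [4.5→10.5]: (316.1+44.4)/2 × 6 = 1081.5
  Sum = 2586.025 ng/mL·h
Tail: C_last/k_e = 44.4/0.333 = 133.333
AUC_0→∞ (rectal suppository) = 2586.025 + 133.333 = 2719.358 ng/mL·h
F = (AUC_ev/D_ev)/(AUC_iv/D_iv) = (2719.358/5)/(8290/5) = 543.8716/1658 = 0.3280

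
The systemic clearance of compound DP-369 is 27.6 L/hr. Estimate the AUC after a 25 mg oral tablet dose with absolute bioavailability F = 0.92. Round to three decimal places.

AUC = 0.833 mg/L·hr

AUC_0→∞ = F × Dose / CL
        = 0.92 × 25 / 27.6 = 0.833333 mg/L·hr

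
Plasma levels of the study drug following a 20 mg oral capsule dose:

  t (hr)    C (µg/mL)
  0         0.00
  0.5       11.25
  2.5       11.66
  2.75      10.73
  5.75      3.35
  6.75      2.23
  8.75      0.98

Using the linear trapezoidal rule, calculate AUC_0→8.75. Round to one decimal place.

AUC = 55.6 µg/mL·hr

Trapezoidal AUC_0→8.75:
  [0→0.5]: (0.00+11.25)/2 × 0.5 = 2.8125
  [0.5→2.5]: (11.25+11.66)/2 × 2 = 22.91
  [2.5→2.75]: (11.66+10.73)/2 × 0.25 = 2.79875
  [2.75→5.75]: (10.73+3.35)/2 × 3 = 21.12
  [5.75→6.75]: (3.35+2.23)/2 × 1 = 2.79
  [6.75→8.75]: (2.23+0.98)/2 × 2 = 3.21
  Sum = 55.64125 µg/mL·hr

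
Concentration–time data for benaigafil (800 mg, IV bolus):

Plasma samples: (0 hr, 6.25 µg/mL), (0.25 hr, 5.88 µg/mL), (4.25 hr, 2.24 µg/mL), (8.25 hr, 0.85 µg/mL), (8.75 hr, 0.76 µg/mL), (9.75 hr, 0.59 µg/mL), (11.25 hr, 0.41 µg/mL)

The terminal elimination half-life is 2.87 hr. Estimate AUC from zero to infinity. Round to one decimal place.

Trapezoidal AUC_0→11.25:
  [0→0.25]: (6.25+5.88)/2 × 0.25 = 1.51625
  [0.25→4.25]: (5.88+2.24)/2 × 4 = 16.24
  [4.25→8.25]: (2.24+0.85)/2 × 4 = 6.18
  [8.25→8.75]: (0.85+0.76)/2 × 0.5 = 0.4025
  [8.75→9.75]: (0.76+0.59)/2 × 1 = 0.675
  [9.75→11.25]: (0.59+0.41)/2 × 1.5 = 0.75
  Sum = 25.76375 µg/mL·hr
k_e = ln2 / t½ = 0.693147 / 2.87 = 0.2415 hr^-1
Extrapolated tail: C_last / k_e = 0.41 / 0.2415 = 1.698
AUC_0→∞ = 25.76375 + 1.698 = 27.46175 µg/mL·hr

AUC = 27.5 µg/mL·hr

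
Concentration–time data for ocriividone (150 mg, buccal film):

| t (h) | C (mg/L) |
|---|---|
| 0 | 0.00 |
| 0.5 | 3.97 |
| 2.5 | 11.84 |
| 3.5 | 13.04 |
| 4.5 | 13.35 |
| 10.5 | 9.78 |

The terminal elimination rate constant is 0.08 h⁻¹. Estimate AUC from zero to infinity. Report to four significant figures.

AUC = 234.1 mg/L·h

Trapezoidal AUC_0→10.5:
  [0→0.5]: (0.00+3.97)/2 × 0.5 = 0.9925
  [0.5→2.5]: (3.97+11.84)/2 × 2 = 15.81
  [2.5→3.5]: (11.84+13.04)/2 × 1 = 12.44
  [3.5→4.5]: (13.04+13.35)/2 × 1 = 13.195
  [4.5→10.5]: (13.35+9.78)/2 × 6 = 69.39
  Sum = 111.8275 mg/L·h
Extrapolated tail: C_last / k_e = 9.78 / 0.08 = 122.250
AUC_0→∞ = 111.8275 + 122.250 = 234.0775 mg/L·h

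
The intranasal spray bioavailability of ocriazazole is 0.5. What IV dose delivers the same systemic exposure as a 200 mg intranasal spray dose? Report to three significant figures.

D_iv = 100 mg

Systemic exposure from an extravascular dose = F × D_ev, so the equivalent IV dose is F × D_ev.
D_iv = F × D_ev = 0.5 × 200 = 100 mg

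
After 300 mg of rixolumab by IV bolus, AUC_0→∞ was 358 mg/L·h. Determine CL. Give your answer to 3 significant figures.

CL = Dose_iv / AUC_0→∞
   = 300 / 358 = 0.837989 L/h

CL = 0.838 L/h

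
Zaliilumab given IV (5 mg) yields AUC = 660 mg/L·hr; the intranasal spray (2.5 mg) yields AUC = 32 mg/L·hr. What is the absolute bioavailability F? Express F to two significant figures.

F = 0.097

F = (AUC_ev / D_ev) / (AUC_iv / D_iv)
  = (32/2.5) / (660/5)
  = 12.8 / 132 = 0.0970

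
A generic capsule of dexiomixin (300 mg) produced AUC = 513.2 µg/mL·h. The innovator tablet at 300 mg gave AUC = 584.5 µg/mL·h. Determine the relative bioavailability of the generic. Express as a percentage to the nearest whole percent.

F_rel = 88%

F_rel = (AUC_test/D_test) / (AUC_ref/D_ref)
      = (513.2/300) / (584.5/300)
      = 1.71067 / 1.94833 = 0.8780 = 87.80%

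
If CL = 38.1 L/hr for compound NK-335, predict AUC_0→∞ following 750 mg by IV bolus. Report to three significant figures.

AUC = 19.7 mg/L·hr

AUC_0→∞ = Dose_iv / CL
        = 750 / 38.1 = 19.685 mg/L·hr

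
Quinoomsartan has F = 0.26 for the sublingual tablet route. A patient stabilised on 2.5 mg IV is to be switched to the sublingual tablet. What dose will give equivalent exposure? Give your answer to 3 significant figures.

For equal systemic exposure: F × D_ev = D_iv
D_ev = D_iv / F = 2.5 / 0.26 = 9.61538 mg

D_sublingual = 9.62 mg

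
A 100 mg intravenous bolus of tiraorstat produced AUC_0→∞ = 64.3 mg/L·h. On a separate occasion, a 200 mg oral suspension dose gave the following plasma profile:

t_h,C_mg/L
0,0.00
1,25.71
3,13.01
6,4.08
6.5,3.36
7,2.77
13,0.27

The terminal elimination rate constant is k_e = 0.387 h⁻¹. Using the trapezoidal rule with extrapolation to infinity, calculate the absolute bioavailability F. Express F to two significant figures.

Trapezoidal AUC_0→13 (oral suspension):
  [0→1]: (0.00+25.71)/2 × 1 = 12.855
  [1→3]: (25.71+13.01)/2 × 2 = 38.72
  [3→6]: (13.01+4.08)/2 × 3 = 25.635
  [6→6.5]: (4.08+3.36)/2 × 0.5 = 1.86
  [6.5→7]: (3.36+2.77)/2 × 0.5 = 1.5325
  [7→13]: (2.77+0.27)/2 × 6 = 9.12
  Sum = 89.7225 mg/L·h
Tail: C_last/k_e = 0.27/0.387 = 0.698
AUC_0→∞ (oral suspension) = 89.7225 + 0.698 = 90.4205 mg/L·h
F = (AUC_ev/D_ev)/(AUC_iv/D_iv) = (90.4205/200)/(64.3/100) = 0.4521025/0.643 = 0.7031

F = 0.70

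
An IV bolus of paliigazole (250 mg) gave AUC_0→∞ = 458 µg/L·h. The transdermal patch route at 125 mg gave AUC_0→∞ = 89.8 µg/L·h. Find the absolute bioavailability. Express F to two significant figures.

F = (AUC_ev / D_ev) / (AUC_iv / D_iv)
  = (89.8/125) / (458/250)
  = 0.7184 / 1.832 = 0.3921

F = 0.39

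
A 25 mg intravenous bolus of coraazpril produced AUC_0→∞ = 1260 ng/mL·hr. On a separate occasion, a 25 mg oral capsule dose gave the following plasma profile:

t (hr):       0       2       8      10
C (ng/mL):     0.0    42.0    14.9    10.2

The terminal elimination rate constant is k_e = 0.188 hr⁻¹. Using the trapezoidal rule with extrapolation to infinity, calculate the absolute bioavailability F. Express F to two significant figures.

F = 0.23

Trapezoidal AUC_0→10 (oral capsule):
  [0→2]: (0.0+42.0)/2 × 2 = 42.0
  [2→8]: (42.0+14.9)/2 × 6 = 170.7
  [8→10]: (14.9+10.2)/2 × 2 = 25.1
  Sum = 237.8 ng/mL·hr
Tail: C_last/k_e = 10.2/0.188 = 54.255
AUC_0→∞ (oral capsule) = 237.8 + 54.255 = 292.055 ng/mL·hr
F = (AUC_ev/D_ev)/(AUC_iv/D_iv) = (292.055/25)/(1260/25) = 11.6822/50.4 = 0.2318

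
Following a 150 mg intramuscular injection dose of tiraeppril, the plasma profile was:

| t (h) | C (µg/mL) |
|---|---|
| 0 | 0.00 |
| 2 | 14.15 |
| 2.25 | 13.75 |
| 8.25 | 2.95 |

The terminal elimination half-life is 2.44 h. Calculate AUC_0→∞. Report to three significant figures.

Trapezoidal AUC_0→8.25:
  [0→2]: (0.00+14.15)/2 × 2 = 14.15
  [2→2.25]: (14.15+13.75)/2 × 0.25 = 3.4875
  [2.25→8.25]: (13.75+2.95)/2 × 6 = 50.1
  Sum = 67.7375 µg/mL·h
k_e = ln2 / t½ = 0.693147 / 2.44 = 0.2841 h^-1
Extrapolated tail: C_last / k_e = 2.95 / 0.2841 = 10.384
AUC_0→∞ = 67.7375 + 10.384 = 78.1215 µg/mL·h

AUC = 78.1 µg/mL·h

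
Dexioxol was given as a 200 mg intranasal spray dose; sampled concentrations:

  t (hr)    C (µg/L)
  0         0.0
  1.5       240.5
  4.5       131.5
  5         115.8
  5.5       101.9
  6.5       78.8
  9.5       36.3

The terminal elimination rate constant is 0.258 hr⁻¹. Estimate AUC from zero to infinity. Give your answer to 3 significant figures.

AUC = 1260 µg/L·hr

Trapezoidal AUC_0→9.5:
  [0→1.5]: (0.0+240.5)/2 × 1.5 = 180.375
  [1.5→4.5]: (240.5+131.5)/2 × 3 = 558.0
  [4.5→5]: (131.5+115.8)/2 × 0.5 = 61.825
  [5→5.5]: (115.8+101.9)/2 × 0.5 = 54.425
  [5.5→6.5]: (101.9+78.8)/2 × 1 = 90.35
  [6.5→9.5]: (78.8+36.3)/2 × 3 = 172.65
  Sum = 1117.625 µg/L·hr
Extrapolated tail: C_last / k_e = 36.3 / 0.258 = 140.698
AUC_0→∞ = 1117.625 + 140.698 = 1258.323 µg/L·hr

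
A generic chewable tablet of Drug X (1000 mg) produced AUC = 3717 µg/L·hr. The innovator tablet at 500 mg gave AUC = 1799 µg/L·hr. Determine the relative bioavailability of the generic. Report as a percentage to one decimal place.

F_rel = (AUC_test/D_test) / (AUC_ref/D_ref)
      = (3717/1000) / (1799/500)
      = 3.717 / 3.598 = 1.0331 = 103.31%

F_rel = 103.3%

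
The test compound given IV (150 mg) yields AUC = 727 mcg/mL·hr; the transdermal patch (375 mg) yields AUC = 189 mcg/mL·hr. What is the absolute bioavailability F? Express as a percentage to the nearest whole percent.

F = 10%

F = (AUC_ev / D_ev) / (AUC_iv / D_iv)
  = (189/375) / (727/150)
  = 0.504 / 4.84667 = 0.1040
  = 10.40%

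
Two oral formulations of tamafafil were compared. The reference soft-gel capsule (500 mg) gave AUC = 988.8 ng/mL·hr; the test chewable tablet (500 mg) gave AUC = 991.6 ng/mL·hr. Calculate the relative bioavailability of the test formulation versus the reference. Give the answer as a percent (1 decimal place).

F_rel = (AUC_test/D_test) / (AUC_ref/D_ref)
      = (991.6/500) / (988.8/500)
      = 1.9832 / 1.9776 = 1.0028 = 100.28%

F_rel = 100.3%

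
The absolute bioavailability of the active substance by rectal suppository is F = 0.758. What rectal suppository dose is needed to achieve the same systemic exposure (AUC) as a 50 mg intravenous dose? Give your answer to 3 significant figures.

D_rectal = 66.0 mg

For equal systemic exposure: F × D_ev = D_iv
D_ev = D_iv / F = 50 / 0.758 = 65.9631 mg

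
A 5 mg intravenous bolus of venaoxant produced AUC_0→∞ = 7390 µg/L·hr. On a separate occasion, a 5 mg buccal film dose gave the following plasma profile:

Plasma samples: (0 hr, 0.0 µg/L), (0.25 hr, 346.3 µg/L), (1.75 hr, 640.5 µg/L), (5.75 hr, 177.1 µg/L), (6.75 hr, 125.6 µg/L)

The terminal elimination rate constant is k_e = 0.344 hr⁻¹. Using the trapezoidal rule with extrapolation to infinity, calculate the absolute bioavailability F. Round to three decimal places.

Trapezoidal AUC_0→6.75 (buccal film):
  [0→0.25]: (0.0+346.3)/2 × 0.25 = 43.2875
  [0.25→1.75]: (346.3+640.5)/2 × 1.5 = 740.1
  [1.75→5.75]: (640.5+177.1)/2 × 4 = 1635.2
  [5.75→6.75]: (177.1+125.6)/2 × 1 = 151.35
  Sum = 2569.9375 µg/L·hr
Tail: C_last/k_e = 125.6/0.344 = 365.116
AUC_0→∞ (buccal film) = 2569.9375 + 365.116 = 2935.0535 µg/L·hr
F = (AUC_ev/D_ev)/(AUC_iv/D_iv) = (2935.0535/5)/(7390/5) = 587.0107/1478 = 0.3972

F = 0.397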